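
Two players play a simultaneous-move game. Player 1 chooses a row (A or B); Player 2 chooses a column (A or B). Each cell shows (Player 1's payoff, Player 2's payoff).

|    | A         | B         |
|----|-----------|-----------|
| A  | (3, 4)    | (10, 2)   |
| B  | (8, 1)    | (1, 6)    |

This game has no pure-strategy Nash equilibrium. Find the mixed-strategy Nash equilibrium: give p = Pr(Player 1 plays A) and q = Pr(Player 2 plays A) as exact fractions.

Each player's mixing probability is pinned down by making the *other* player indifferent.
Player 2 indifferent between A and B: p·4 + (1−p)·1 = p·2 + (1−p)·6 ⟹ 1 + 3p = 6 + (-4)p ⟹ p = 5/7.
Player 1 indifferent between A and B: q·3 + (1−q)·10 = q·8 + (1−q)·1 ⟹ 10 + (-7)q = 1 + 7q ⟹ q = 9/14.

p = 5/7, q = 9/14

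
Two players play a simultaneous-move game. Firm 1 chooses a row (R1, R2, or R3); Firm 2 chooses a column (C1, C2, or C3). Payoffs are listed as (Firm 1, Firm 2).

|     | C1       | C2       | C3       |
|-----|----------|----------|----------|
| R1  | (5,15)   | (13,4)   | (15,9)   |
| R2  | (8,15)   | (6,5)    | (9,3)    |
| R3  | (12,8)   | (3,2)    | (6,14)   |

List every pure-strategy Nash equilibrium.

A profile is a Nash equilibrium when each player is best-responding to the other.
Firm 1's best responses — vs C1: R3 (payoff 12); vs C2: R1 (payoff 13); vs C3: R1 (payoff 15).
Firm 2's best responses — vs R1: C1 (payoff 15); vs R2: C1 (payoff 15); vs R3: C3 (payoff 14).
No cell has both players best-responding. For instance, Firm 1's best reply to C3 is R1, but against R1 Firm 2 prefers C1 over C3.

No pure-strategy Nash equilibrium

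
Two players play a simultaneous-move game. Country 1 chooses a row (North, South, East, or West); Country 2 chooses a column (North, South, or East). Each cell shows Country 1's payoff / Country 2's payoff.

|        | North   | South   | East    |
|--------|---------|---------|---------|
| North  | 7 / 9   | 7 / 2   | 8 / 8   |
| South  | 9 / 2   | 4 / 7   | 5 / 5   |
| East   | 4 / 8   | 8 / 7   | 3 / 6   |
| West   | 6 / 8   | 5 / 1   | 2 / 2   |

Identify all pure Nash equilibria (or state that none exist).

No pure-strategy Nash equilibrium

Check mutual best responses: a cell is a NE iff neither player can gain by unilaterally deviating.
Country 1's best responses — vs North: South (payoff 9); vs South: East (payoff 8); vs East: North (payoff 8).
Country 2's best responses — vs North: North (payoff 9); vs South: South (payoff 7); vs East: North (payoff 8); vs West: North (payoff 8).
No cell has both players best-responding. For instance, Country 1's best reply to East is North, but against North Country 2 prefers North over East.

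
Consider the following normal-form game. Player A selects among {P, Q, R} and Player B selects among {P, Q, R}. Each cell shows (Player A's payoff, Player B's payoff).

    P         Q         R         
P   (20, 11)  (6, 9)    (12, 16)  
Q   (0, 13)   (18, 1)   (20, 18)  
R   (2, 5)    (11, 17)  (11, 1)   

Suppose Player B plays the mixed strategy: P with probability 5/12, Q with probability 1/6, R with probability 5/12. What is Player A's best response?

P

Compute Player A's expected payoff from each pure strategy against the given mix.
P: (5/12)·20 + (1/6)·6 + (5/12)·12 = 43/3
Q: (5/12)·0 + (1/6)·18 + (5/12)·20 = 34/3
R: (5/12)·2 + (1/6)·11 + (5/12)·11 = 29/4
Highest expected payoff is 43/3, from P.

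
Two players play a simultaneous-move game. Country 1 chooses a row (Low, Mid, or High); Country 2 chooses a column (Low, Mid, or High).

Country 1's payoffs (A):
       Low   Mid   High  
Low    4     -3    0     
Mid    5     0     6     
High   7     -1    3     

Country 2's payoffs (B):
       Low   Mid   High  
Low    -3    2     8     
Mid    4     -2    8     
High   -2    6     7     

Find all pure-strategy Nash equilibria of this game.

Check mutual best responses: a cell is a NE iff neither player can gain by unilaterally deviating.
Country 1's best responses — vs Low: High (payoff 7); vs Mid: Mid (payoff 0); vs High: Mid (payoff 6).
Country 2's best responses — vs Low: High (payoff 8); vs Mid: High (payoff 8); vs High: High (payoff 7).
The only mutual best response is (Mid, High); neither player gains by switching there.

(Mid, High)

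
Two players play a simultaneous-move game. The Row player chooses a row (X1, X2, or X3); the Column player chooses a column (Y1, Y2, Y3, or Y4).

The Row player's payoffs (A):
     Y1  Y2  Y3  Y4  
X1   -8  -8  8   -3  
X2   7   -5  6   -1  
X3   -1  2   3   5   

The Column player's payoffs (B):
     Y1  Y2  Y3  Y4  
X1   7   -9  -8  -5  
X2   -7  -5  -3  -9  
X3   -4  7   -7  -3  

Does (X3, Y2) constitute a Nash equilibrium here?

Holding the Column player at Y2: the Row player gets 2 from X3, versus -8 from X1, -5 from X2. No profitable deviation for the Row player.
Holding the Row player at X3: the Column player gets 7 from Y2, versus -4 from Y1, -7 from Y3, -3 from Y4. No profitable deviation for the Column player either.

Yes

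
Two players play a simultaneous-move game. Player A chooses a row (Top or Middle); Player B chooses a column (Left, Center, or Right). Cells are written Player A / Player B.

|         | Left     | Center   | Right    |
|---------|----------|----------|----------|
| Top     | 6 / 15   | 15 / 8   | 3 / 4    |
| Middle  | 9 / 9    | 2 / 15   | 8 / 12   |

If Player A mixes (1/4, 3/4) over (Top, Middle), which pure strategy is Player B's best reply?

Compute Player B's expected payoff from each pure strategy against the given mix.
Left: (1/4)·15 + (3/4)·9 = 21/2
Center: (1/4)·8 + (3/4)·15 = 53/4
Right: (1/4)·4 + (3/4)·12 = 10
Highest expected payoff is 53/4, from Center.

Center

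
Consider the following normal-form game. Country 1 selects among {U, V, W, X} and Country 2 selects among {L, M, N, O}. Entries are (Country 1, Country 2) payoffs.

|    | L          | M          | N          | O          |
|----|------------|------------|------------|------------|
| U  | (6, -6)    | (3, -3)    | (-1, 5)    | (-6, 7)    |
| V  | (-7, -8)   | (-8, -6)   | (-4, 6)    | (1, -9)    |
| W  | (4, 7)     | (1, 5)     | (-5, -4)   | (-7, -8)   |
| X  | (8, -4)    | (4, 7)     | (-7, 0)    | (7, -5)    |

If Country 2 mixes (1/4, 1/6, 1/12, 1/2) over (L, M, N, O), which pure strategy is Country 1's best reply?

X

Compute Country 1's expected payoff from each pure strategy against the given mix.
U: (1/4)·6 + (1/6)·3 + (1/12)·(-1) + (1/2)·(-6) = -13/12
V: (1/4)·(-7) + (1/6)·(-8) + (1/12)·(-4) + (1/2)·1 = -35/12
W: (1/4)·4 + (1/6)·1 + (1/12)·(-5) + (1/2)·(-7) = -11/4
X: (1/4)·8 + (1/6)·4 + (1/12)·(-7) + (1/2)·7 = 67/12
Highest expected payoff is 67/12, from X.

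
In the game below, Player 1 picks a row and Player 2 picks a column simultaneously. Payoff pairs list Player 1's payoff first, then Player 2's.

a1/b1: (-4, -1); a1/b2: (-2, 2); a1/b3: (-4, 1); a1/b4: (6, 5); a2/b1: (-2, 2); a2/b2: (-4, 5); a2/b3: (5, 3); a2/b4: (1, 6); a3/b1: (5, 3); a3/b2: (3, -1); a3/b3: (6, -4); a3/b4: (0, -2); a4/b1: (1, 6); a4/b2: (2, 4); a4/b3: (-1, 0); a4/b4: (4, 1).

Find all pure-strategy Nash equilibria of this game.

Check mutual best responses: a cell is a NE iff neither player can gain by unilaterally deviating.
Player 1's best responses — vs b1: a3 (payoff 5); vs b2: a3 (payoff 3); vs b3: a3 (payoff 6); vs b4: a1 (payoff 6).
Player 2's best responses — vs a1: b4 (payoff 5); vs a2: b4 (payoff 6); vs a3: b1 (payoff 3); vs a4: b1 (payoff 6).
Mutual best responses occur at (a1, b4) and (a3, b1); at each, neither player gains by switching.

(a1, b4) and (a3, b1)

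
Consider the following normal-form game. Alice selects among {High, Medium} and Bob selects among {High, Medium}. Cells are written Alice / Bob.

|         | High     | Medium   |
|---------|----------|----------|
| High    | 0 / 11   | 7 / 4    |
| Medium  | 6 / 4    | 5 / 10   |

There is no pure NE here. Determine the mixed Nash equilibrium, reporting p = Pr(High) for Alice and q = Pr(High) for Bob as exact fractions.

In a mixed NE each player is indifferent between their pure strategies, so the opponent's mix sets the indifference.
Bob indifferent between High and Medium: p·11 + (1−p)·4 = p·4 + (1−p)·10 ⟹ 4 + 7p = 10 + (-6)p ⟹ p = 6/13.
Alice indifferent between High and Medium: q·0 + (1−q)·7 = q·6 + (1−q)·5 ⟹ 7 + (-7)q = 5 + 1q ⟹ q = 1/4.

p = 6/13, q = 1/4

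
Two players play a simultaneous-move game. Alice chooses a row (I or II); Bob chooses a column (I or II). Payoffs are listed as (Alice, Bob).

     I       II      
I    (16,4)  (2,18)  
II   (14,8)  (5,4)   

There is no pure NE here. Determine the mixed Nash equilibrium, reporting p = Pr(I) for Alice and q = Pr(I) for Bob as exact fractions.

Each player's mixing probability is pinned down by making the *other* player indifferent.
Bob indifferent between I and II: p·4 + (1−p)·8 = p·18 + (1−p)·4 ⟹ 8 + (-4)p = 4 + 14p ⟹ p = 2/9.
Alice indifferent between I and II: q·16 + (1−q)·2 = q·14 + (1−q)·5 ⟹ 2 + 14q = 5 + 9q ⟹ q = 3/5.

p = 2/9, q = 3/5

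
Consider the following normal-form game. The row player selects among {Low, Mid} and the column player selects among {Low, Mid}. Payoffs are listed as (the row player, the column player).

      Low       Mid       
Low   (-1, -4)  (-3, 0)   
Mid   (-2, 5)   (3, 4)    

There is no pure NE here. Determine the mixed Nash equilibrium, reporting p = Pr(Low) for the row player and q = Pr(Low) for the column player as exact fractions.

In a mixed NE each player is indifferent between their pure strategies, so the opponent's mix sets the indifference.
The column player indifferent between Low and Mid: p·(-4) + (1−p)·5 = p·0 + (1−p)·4 ⟹ 5 + (-9)p = 4 + (-4)p ⟹ p = 1/5.
The row player indifferent between Low and Mid: q·(-1) + (1−q)·(-3) = q·(-2) + (1−q)·3 ⟹ (-3) + 2q = 3 + (-5)q ⟹ q = 6/7.

p = 1/5, q = 6/7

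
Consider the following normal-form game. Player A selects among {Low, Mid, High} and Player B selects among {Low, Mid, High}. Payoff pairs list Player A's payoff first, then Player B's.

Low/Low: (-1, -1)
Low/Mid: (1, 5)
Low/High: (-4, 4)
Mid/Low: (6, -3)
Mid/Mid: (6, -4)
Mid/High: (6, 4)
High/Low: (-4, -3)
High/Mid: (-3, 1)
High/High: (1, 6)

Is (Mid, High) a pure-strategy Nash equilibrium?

Holding Player B at High: Player A gets 6 from Mid, versus -4 from Low, 1 from High. No profitable deviation for Player A.
Holding Player A at Mid: Player B gets 4 from High, versus -3 from Low, -4 from Mid. No profitable deviation for Player B either.

Yes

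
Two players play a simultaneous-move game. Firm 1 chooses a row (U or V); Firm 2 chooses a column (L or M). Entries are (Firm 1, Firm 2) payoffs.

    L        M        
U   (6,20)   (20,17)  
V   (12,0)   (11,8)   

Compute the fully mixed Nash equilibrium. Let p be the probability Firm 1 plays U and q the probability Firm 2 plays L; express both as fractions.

p = 8/11, q = 3/5

In a mixed NE each player is indifferent between their pure strategies, so the opponent's mix sets the indifference.
Firm 2 indifferent between L and M: p·20 + (1−p)·0 = p·17 + (1−p)·8 ⟹ 0 + 20p = 8 + 9p ⟹ p = 8/11.
Firm 1 indifferent between U and V: q·6 + (1−q)·20 = q·12 + (1−q)·11 ⟹ 20 + (-14)q = 11 + 1q ⟹ q = 3/5.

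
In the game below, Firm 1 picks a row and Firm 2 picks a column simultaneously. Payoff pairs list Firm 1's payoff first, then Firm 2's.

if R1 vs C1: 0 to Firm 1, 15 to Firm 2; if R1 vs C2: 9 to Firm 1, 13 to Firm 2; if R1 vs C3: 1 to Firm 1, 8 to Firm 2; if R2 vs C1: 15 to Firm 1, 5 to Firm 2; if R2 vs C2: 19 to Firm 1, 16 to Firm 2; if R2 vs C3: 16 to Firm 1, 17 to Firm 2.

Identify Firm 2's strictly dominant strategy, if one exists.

No strictly dominant strategy

Check whether one of Firm 2's strategies beats all alternatives regardless of what the opponent does.
C1 is not dominant: against R2, C2 gives 16 > 5.
C2 is not dominant: against R1, C1 gives 15 > 13.
C3 is not dominant: against R1, C1 gives 15 > 8.
No single strategy is best against every opponent action.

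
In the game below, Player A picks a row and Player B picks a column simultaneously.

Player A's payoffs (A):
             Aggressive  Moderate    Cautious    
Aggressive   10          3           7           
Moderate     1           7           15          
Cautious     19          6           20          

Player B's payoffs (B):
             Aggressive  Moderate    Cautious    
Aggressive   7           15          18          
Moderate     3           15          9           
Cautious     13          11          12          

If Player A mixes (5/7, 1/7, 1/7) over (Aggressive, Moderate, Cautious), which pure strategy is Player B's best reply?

Cautious

Player B's best reply maximizes expected payoff against the mix.
Aggressive: (5/7)·7 + (1/7)·3 + (1/7)·13 = 51/7
Moderate: (5/7)·15 + (1/7)·15 + (1/7)·11 = 101/7
Cautious: (5/7)·18 + (1/7)·9 + (1/7)·12 = 111/7
Highest expected payoff is 111/7, from Cautious.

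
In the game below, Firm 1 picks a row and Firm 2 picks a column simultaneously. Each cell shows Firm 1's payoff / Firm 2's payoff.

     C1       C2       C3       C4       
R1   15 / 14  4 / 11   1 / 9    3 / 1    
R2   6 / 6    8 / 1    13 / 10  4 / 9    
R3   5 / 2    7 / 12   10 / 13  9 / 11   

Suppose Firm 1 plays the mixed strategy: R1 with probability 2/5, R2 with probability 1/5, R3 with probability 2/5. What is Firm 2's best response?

C3

Compute Firm 2's expected payoff from each pure strategy against the given mix.
C1: (2/5)·14 + (1/5)·6 + (2/5)·2 = 38/5
C2: (2/5)·11 + (1/5)·1 + (2/5)·12 = 47/5
C3: (2/5)·9 + (1/5)·10 + (2/5)·13 = 54/5
C4: (2/5)·1 + (1/5)·9 + (2/5)·11 = 33/5
Highest expected payoff is 54/5, from C3.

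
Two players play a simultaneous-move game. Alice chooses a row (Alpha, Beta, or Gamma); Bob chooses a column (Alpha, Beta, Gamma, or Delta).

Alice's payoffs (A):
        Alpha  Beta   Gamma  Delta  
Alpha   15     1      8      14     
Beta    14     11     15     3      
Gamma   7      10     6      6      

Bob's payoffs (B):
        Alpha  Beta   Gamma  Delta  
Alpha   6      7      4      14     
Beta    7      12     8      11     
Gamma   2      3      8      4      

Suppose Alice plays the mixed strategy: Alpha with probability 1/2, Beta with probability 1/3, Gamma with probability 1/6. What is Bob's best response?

Delta

Compute Bob's expected payoff from each pure strategy against the given mix.
Alpha: (1/2)·6 + (1/3)·7 + (1/6)·2 = 17/3
Beta: (1/2)·7 + (1/3)·12 + (1/6)·3 = 8
Gamma: (1/2)·4 + (1/3)·8 + (1/6)·8 = 6
Delta: (1/2)·14 + (1/3)·11 + (1/6)·4 = 34/3
Highest expected payoff is 34/3, from Delta.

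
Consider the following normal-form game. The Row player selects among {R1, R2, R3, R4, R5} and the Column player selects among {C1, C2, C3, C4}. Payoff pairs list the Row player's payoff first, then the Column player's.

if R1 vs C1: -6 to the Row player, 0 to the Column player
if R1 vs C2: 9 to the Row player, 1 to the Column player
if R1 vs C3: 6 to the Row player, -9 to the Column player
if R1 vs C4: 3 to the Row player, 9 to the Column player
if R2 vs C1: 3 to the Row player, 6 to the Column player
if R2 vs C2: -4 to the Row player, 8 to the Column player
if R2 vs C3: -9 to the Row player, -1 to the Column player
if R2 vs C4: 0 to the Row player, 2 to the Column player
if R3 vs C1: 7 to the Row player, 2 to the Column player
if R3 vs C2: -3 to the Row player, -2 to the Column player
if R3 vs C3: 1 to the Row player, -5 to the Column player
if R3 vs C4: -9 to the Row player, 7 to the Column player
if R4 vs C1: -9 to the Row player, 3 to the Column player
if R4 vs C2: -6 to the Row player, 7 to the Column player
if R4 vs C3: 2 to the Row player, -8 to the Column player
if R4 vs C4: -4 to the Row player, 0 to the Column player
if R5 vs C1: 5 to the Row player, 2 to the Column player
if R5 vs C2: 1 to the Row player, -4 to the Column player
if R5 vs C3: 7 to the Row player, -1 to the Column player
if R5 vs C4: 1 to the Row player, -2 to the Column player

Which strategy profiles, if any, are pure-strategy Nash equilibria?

Check mutual best responses: a cell is a NE iff neither player can gain by unilaterally deviating.
The Row player's best responses — vs C1: R3 (payoff 7); vs C2: R1 (payoff 9); vs C3: R5 (payoff 7); vs C4: R1 (payoff 3).
The Column player's best responses — vs R1: C4 (payoff 9); vs R2: C2 (payoff 8); vs R3: C4 (payoff 7); vs R4: C2 (payoff 7); vs R5: C1 (payoff 2).
The only mutual best response is (R1, C4); neither player gains by switching there.

(R1, C4)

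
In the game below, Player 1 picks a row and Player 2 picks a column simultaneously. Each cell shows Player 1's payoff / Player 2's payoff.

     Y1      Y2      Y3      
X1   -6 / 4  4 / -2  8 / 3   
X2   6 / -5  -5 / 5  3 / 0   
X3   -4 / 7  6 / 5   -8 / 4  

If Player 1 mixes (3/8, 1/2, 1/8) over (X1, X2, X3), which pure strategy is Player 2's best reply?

Player 2's best reply maximizes expected payoff against the mix.
Y1: (3/8)·4 + (1/2)·(-5) + (1/8)·7 = -1/8
Y2: (3/8)·(-2) + (1/2)·5 + (1/8)·5 = 19/8
Y3: (3/8)·3 + (1/2)·0 + (1/8)·4 = 13/8
Highest expected payoff is 19/8, from Y2.

Y2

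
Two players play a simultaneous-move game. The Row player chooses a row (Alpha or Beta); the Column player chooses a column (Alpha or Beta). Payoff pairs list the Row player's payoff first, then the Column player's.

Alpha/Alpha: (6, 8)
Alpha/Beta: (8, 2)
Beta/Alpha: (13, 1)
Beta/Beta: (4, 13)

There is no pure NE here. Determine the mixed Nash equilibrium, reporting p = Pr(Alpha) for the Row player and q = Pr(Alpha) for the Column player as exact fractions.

Each player's mixing probability is pinned down by making the *other* player indifferent.
The Column player indifferent between Alpha and Beta: p·8 + (1−p)·1 = p·2 + (1−p)·13 ⟹ 1 + 7p = 13 + (-11)p ⟹ p = 2/3.
The Row player indifferent between Alpha and Beta: q·6 + (1−q)·8 = q·13 + (1−q)·4 ⟹ 8 + (-2)q = 4 + 9q ⟹ q = 4/11.

p = 2/3, q = 4/11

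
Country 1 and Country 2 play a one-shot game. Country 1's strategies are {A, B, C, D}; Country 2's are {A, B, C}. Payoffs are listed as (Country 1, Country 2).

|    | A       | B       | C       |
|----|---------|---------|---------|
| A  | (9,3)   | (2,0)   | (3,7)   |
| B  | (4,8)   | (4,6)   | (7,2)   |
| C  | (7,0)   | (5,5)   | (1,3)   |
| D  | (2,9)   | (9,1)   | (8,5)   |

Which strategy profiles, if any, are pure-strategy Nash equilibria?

Find each player's best response to every opponent strategy; NE are the intersections.
Country 1's best responses — vs A: A (payoff 9); vs B: D (payoff 9); vs C: D (payoff 8).
Country 2's best responses — vs A: C (payoff 7); vs B: A (payoff 8); vs C: B (payoff 5); vs D: A (payoff 9).
No cell has both players best-responding. For instance, Country 1's best reply to B is D, but against D Country 2 prefers A over B.

No pure-strategy Nash equilibrium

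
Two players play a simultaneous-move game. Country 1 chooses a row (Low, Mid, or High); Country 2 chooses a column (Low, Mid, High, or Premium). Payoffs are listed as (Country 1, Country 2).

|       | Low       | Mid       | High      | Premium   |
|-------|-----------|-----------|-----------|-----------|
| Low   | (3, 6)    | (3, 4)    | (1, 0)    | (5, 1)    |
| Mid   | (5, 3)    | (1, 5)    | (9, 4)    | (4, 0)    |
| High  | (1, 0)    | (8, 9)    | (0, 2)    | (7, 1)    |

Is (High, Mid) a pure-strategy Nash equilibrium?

Holding Country 2 at Mid: Country 1 gets 8 from High, versus 3 from Low, 1 from Mid. No profitable deviation for Country 1.
Holding Country 1 at High: Country 2 gets 9 from Mid, versus 0 from Low, 2 from High, 1 from Premium. No profitable deviation for Country 2 either.

Yes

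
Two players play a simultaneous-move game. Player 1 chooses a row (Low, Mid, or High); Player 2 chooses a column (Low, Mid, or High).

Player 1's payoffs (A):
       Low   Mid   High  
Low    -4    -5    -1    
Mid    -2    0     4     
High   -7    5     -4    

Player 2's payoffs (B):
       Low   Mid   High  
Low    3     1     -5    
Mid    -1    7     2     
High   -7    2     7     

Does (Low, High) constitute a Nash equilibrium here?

No

Holding Player 2 at High: Player 1 gets -1 from Low but could get 4 by switching to Mid. Player 1 has a profitable deviation.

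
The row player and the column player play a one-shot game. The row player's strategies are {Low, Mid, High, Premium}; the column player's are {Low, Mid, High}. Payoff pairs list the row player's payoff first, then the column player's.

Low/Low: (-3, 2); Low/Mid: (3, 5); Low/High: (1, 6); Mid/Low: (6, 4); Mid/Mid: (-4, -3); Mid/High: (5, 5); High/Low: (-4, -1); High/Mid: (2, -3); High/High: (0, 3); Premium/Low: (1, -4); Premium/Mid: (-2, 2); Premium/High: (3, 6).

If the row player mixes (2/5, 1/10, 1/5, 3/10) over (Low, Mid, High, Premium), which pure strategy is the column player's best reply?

Compute the column player's expected payoff from each pure strategy against the given mix.
Low: (2/5)·2 + (1/10)·4 + (1/5)·(-1) + (3/10)·(-4) = -1/5
Mid: (2/5)·5 + (1/10)·(-3) + (1/5)·(-3) + (3/10)·2 = 17/10
High: (2/5)·6 + (1/10)·5 + (1/5)·3 + (3/10)·6 = 53/10
Highest expected payoff is 53/10, from High.

High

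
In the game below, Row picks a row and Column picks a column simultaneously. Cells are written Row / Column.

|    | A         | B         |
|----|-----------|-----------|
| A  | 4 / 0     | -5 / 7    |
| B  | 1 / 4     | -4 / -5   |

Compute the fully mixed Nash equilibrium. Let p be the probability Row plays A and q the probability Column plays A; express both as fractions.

In a mixed NE each player is indifferent between their pure strategies, so the opponent's mix sets the indifference.
Column indifferent between A and B: p·0 + (1−p)·4 = p·7 + (1−p)·(-5) ⟹ 4 + (-4)p = (-5) + 12p ⟹ p = 9/16.
Row indifferent between A and B: q·4 + (1−q)·(-5) = q·1 + (1−q)·(-4) ⟹ (-5) + 9q = (-4) + 5q ⟹ q = 1/4.

p = 9/16, q = 1/4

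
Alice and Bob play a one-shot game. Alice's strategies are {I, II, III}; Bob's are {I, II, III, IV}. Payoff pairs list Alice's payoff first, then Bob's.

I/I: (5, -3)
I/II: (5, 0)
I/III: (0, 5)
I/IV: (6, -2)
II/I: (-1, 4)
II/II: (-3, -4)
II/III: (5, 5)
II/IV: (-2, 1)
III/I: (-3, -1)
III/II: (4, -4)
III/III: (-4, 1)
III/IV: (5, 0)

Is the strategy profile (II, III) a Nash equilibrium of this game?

Holding Bob at III: Alice gets 5 from II, versus 0 from I, -4 from III. No profitable deviation for Alice.
Holding Alice at II: Bob gets 5 from III, versus 4 from I, -4 from II, 1 from IV. No profitable deviation for Bob either.

Yes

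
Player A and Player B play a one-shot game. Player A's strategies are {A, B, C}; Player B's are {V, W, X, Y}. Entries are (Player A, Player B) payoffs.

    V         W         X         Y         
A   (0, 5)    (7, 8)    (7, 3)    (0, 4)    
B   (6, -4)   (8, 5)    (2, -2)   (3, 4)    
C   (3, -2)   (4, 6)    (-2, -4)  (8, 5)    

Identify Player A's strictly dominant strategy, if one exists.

A strategy is strictly dominant if it gives Player A a strictly higher payoff than every other strategy, against every choice by the opponent.
A is not dominant: against V, B gives 6 > 0.
B is not dominant: against X, A gives 7 > 2.
C is not dominant: against V, B gives 6 > 3.
No single strategy is best against every opponent action.

None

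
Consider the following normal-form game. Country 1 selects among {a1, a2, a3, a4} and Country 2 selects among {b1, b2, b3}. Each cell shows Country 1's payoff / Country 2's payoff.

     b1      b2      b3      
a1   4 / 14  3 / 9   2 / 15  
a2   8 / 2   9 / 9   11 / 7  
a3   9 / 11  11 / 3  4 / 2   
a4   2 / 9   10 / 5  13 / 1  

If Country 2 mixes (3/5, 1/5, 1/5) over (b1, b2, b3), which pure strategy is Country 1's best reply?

a2

Country 1's best reply maximizes expected payoff against the mix.
a1: (3/5)·4 + (1/5)·3 + (1/5)·2 = 17/5
a2: (3/5)·8 + (1/5)·9 + (1/5)·11 = 44/5
a3: (3/5)·9 + (1/5)·11 + (1/5)·4 = 42/5
a4: (3/5)·2 + (1/5)·10 + (1/5)·13 = 29/5
Highest expected payoff is 44/5, from a2.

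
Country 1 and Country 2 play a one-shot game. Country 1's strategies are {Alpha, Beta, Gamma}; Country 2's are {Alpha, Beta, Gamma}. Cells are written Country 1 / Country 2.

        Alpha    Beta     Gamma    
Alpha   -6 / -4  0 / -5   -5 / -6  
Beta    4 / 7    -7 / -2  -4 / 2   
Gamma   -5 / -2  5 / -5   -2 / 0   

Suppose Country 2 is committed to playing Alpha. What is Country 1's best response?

With Country 2 fixed at Alpha, Country 1's payoffs are: Alpha → -6, Beta → 4, Gamma → -5.
The maximum is 4, achieved by Beta.

Beta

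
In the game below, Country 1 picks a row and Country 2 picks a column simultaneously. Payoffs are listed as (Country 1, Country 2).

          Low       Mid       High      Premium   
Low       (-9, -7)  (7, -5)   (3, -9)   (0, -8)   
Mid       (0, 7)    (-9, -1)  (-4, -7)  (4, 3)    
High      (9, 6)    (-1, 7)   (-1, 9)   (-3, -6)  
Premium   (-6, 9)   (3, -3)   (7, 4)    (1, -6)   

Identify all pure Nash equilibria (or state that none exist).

(Low, Mid)

A profile is a Nash equilibrium when each player is best-responding to the other.
Country 1's best responses — vs Low: High (payoff 9); vs Mid: Low (payoff 7); vs High: Premium (payoff 7); vs Premium: Mid (payoff 4).
Country 2's best responses — vs Low: Mid (payoff -5); vs Mid: Low (payoff 7); vs High: High (payoff 9); vs Premium: Low (payoff 9).
The only mutual best response is (Low, Mid); neither player gains by switching there.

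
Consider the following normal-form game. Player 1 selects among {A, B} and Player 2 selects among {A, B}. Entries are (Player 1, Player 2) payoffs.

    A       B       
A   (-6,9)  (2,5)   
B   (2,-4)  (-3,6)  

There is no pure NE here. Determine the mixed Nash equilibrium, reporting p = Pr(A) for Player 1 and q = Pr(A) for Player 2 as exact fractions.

p = 5/7, q = 5/13

Each player's mixing probability is pinned down by making the *other* player indifferent.
Player 2 indifferent between A and B: p·9 + (1−p)·(-4) = p·5 + (1−p)·6 ⟹ (-4) + 13p = 6 + (-1)p ⟹ p = 5/7.
Player 1 indifferent between A and B: q·(-6) + (1−q)·2 = q·2 + (1−q)·(-3) ⟹ 2 + (-8)q = (-3) + 5q ⟹ q = 5/13.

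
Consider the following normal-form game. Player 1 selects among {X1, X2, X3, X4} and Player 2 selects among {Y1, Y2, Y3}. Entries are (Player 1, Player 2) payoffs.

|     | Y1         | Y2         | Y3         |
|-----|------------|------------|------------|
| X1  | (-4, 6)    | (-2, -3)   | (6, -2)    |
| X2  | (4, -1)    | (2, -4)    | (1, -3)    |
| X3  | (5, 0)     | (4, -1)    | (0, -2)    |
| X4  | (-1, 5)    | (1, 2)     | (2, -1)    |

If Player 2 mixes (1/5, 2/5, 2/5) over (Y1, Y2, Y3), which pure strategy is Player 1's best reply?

X3

Player 1's best reply maximizes expected payoff against the mix.
X1: (1/5)·(-4) + (2/5)·(-2) + (2/5)·6 = 4/5
X2: (1/5)·4 + (2/5)·2 + (2/5)·1 = 2
X3: (1/5)·5 + (2/5)·4 + (2/5)·0 = 13/5
X4: (1/5)·(-1) + (2/5)·1 + (2/5)·2 = 1
Highest expected payoff is 13/5, from X3.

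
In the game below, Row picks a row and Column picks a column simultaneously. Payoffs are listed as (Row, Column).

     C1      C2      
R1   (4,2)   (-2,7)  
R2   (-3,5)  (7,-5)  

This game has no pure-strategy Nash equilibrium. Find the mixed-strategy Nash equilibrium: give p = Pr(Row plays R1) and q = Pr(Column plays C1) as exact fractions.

In a mixed NE each player is indifferent between their pure strategies, so the opponent's mix sets the indifference.
Column indifferent between C1 and C2: p·2 + (1−p)·5 = p·7 + (1−p)·(-5) ⟹ 5 + (-3)p = (-5) + 12p ⟹ p = 2/3.
Row indifferent between R1 and R2: q·4 + (1−q)·(-2) = q·(-3) + (1−q)·7 ⟹ (-2) + 6q = 7 + (-10)q ⟹ q = 9/16.

p = 2/3, q = 9/16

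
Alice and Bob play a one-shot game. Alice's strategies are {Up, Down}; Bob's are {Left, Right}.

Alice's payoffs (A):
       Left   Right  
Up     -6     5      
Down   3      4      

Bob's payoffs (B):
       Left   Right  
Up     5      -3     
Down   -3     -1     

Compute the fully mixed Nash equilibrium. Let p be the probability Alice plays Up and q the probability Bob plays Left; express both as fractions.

p = 1/5, q = 1/10

In a mixed NE each player is indifferent between their pure strategies, so the opponent's mix sets the indifference.
Bob indifferent between Left and Right: p·5 + (1−p)·(-3) = p·(-3) + (1−p)·(-1) ⟹ (-3) + 8p = (-1) + (-2)p ⟹ p = 1/5.
Alice indifferent between Up and Down: q·(-6) + (1−q)·5 = q·3 + (1−q)·4 ⟹ 5 + (-11)q = 4 + (-1)q ⟹ q = 1/10.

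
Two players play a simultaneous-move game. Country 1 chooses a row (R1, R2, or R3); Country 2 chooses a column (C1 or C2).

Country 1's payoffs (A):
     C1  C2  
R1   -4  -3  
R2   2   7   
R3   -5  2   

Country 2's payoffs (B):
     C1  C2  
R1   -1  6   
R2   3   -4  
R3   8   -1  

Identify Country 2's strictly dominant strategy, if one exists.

None

A strategy is strictly dominant if it gives Country 2 a strictly higher payoff than every other strategy, against every choice by the opponent.
C1 is not dominant: against R1, C2 gives 6 > -1.
C2 is not dominant: against R2, C1 gives 3 > -4.
No single strategy is best against every opponent action.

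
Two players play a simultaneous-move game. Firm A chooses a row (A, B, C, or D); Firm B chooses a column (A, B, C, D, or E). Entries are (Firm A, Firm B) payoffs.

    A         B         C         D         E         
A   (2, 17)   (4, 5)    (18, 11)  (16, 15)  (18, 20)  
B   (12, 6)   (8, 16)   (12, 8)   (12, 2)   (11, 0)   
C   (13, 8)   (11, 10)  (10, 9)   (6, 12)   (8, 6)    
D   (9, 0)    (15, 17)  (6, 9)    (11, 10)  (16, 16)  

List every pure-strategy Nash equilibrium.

Find each player's best response to every opponent strategy; NE are the intersections.
Firm A's best responses — vs A: C (payoff 13); vs B: D (payoff 15); vs C: A (payoff 18); vs D: A (payoff 16); vs E: A (payoff 18).
Firm B's best responses — vs A: E (payoff 20); vs B: B (payoff 16); vs C: D (payoff 12); vs D: B (payoff 17).
Mutual best responses occur at (A, E) and (D, B); at each, neither player gains by switching.

(A, E) and (D, B)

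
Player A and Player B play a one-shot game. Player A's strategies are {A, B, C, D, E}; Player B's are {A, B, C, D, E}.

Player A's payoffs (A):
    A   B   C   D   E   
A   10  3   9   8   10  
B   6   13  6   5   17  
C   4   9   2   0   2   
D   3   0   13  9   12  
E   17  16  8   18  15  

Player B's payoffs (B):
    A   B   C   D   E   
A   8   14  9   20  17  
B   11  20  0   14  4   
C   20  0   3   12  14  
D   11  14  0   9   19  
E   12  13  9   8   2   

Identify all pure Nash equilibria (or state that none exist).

(E, B)

A profile is a Nash equilibrium when each player is best-responding to the other.
Player A's best responses — vs A: E (payoff 17); vs B: E (payoff 16); vs C: D (payoff 13); vs D: E (payoff 18); vs E: B (payoff 17).
Player B's best responses — vs A: D (payoff 20); vs B: B (payoff 20); vs C: A (payoff 20); vs D: E (payoff 19); vs E: B (payoff 13).
The only mutual best response is (E, B); neither player gains by switching there.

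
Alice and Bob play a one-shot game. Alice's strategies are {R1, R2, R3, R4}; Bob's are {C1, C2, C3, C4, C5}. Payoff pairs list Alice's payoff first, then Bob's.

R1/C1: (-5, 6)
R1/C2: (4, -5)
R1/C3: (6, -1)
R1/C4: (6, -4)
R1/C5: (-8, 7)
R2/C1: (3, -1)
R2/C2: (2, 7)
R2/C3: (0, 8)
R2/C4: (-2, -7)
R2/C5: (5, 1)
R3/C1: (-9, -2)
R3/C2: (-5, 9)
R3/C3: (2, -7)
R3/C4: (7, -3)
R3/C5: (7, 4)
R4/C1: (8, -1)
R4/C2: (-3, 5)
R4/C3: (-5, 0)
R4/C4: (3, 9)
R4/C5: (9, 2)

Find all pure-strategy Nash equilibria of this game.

There is no pure-strategy Nash equilibrium

Find each player's best response to every opponent strategy; NE are the intersections.
Alice's best responses — vs C1: R4 (payoff 8); vs C2: R1 (payoff 4); vs C3: R1 (payoff 6); vs C4: R3 (payoff 7); vs C5: R4 (payoff 9).
Bob's best responses — vs R1: C5 (payoff 7); vs R2: C3 (payoff 8); vs R3: C2 (payoff 9); vs R4: C4 (payoff 9).
No cell has both players best-responding. For instance, Alice's best reply to C2 is R1, but against R1 Bob prefers C5 over C2.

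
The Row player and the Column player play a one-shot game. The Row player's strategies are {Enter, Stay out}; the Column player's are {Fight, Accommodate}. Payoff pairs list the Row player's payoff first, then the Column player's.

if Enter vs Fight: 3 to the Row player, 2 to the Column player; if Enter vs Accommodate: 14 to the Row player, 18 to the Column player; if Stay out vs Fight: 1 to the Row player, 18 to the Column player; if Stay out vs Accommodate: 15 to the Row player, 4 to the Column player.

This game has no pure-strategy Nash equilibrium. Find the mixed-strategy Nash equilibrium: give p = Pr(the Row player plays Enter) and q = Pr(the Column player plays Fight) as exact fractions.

In a mixed NE each player is indifferent between their pure strategies, so the opponent's mix sets the indifference.
The Column player indifferent between Fight and Accommodate: p·2 + (1−p)·18 = p·18 + (1−p)·4 ⟹ 18 + (-16)p = 4 + 14p ⟹ p = 7/15.
The Row player indifferent between Enter and Stay out: q·3 + (1−q)·14 = q·1 + (1−q)·15 ⟹ 14 + (-11)q = 15 + (-14)q ⟹ q = 1/3.

p = 7/15, q = 1/3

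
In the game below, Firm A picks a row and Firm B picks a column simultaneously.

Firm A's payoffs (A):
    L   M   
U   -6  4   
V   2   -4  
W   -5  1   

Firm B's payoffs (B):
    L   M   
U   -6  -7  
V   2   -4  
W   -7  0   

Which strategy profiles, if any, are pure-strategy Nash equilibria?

(V, L)

Find each player's best response to every opponent strategy; NE are the intersections.
Firm A's best responses — vs L: V (payoff 2); vs M: U (payoff 4).
Firm B's best responses — vs U: L (payoff -6); vs V: L (payoff 2); vs W: M (payoff 0).
The only mutual best response is (V, L); neither player gains by switching there.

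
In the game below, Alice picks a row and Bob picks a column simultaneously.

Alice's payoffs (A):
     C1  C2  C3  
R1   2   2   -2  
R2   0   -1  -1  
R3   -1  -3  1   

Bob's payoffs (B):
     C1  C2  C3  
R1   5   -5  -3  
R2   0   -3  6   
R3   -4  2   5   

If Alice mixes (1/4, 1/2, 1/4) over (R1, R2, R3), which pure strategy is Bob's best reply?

Compute Bob's expected payoff from each pure strategy against the given mix.
C1: (1/4)·5 + (1/2)·0 + (1/4)·(-4) = 1/4
C2: (1/4)·(-5) + (1/2)·(-3) + (1/4)·2 = -9/4
C3: (1/4)·(-3) + (1/2)·6 + (1/4)·5 = 7/2
Highest expected payoff is 7/2, from C3.

C3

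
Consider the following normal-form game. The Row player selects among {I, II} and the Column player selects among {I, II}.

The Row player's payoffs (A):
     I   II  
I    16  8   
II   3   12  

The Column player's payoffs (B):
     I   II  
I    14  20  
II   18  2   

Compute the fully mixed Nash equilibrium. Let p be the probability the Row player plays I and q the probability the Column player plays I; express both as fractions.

p = 8/11, q = 4/17

In a mixed NE each player is indifferent between their pure strategies, so the opponent's mix sets the indifference.
The Column player indifferent between I and II: p·14 + (1−p)·18 = p·20 + (1−p)·2 ⟹ 18 + (-4)p = 2 + 18p ⟹ p = 8/11.
The Row player indifferent between I and II: q·16 + (1−q)·8 = q·3 + (1−q)·12 ⟹ 8 + 8q = 12 + (-9)q ⟹ q = 4/17.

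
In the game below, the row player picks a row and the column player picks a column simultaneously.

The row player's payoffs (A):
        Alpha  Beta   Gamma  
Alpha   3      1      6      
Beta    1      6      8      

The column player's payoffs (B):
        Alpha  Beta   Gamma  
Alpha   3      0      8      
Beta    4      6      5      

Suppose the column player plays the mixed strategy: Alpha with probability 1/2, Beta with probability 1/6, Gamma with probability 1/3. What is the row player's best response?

Compute the row player's expected payoff from each pure strategy against the given mix.
Alpha: (1/2)·3 + (1/6)·1 + (1/3)·6 = 11/3
Beta: (1/2)·1 + (1/6)·6 + (1/3)·8 = 25/6
Highest expected payoff is 25/6, from Beta.

Beta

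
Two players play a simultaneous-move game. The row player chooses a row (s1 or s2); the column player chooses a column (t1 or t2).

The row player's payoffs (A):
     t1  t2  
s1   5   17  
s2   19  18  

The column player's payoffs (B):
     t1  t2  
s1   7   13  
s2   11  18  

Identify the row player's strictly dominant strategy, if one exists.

s2

A strategy is strictly dominant if it gives the row player a strictly higher payoff than every other strategy, against every choice by the opponent.
s2 strictly dominates: vs t1: 19 > 5; vs t2: 18 > 17.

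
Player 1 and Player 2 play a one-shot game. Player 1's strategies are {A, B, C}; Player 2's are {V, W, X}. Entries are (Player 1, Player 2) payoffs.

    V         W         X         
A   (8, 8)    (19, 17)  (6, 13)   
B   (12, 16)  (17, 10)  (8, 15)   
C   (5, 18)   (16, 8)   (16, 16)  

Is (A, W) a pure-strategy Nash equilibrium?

Holding Player 2 at W: Player 1 gets 19 from A, versus 17 from B, 16 from C. No profitable deviation for Player 1.
Holding Player 1 at A: Player 2 gets 17 from W, versus 8 from V, 13 from X. No profitable deviation for Player 2 either.

Yes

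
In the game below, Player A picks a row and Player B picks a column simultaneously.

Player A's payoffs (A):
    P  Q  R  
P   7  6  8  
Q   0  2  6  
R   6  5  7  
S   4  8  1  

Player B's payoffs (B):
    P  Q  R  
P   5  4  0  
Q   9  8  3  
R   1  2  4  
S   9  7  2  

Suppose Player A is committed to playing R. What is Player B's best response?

With Player A fixed at R, Player B's payoffs are: P → 1, Q → 2, R → 4.
The maximum is 4, achieved by R.

R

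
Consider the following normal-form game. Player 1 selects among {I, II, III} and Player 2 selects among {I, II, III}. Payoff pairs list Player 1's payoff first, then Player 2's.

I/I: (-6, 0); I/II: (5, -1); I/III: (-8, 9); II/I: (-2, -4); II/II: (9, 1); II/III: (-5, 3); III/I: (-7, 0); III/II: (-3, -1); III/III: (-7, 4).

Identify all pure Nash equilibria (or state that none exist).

(II, III)

A profile is a Nash equilibrium when each player is best-responding to the other.
Player 1's best responses — vs I: II (payoff -2); vs II: II (payoff 9); vs III: II (payoff -5).
Player 2's best responses — vs I: III (payoff 9); vs II: III (payoff 3); vs III: III (payoff 4).
The only mutual best response is (II, III); neither player gains by switching there.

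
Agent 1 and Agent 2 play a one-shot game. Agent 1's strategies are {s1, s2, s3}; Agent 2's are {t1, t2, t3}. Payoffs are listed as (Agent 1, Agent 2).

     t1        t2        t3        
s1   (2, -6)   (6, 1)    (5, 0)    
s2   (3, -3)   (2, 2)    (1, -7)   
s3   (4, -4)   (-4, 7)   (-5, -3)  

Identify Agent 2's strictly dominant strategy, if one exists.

t2

Check whether one of Agent 2's strategies beats all alternatives regardless of what the opponent does.
t2 strictly dominates: vs s1: 1 > each of {-6, 0}; vs s2: 2 > each of {-3, -7}; vs s3: 7 > each of {-4, -3}.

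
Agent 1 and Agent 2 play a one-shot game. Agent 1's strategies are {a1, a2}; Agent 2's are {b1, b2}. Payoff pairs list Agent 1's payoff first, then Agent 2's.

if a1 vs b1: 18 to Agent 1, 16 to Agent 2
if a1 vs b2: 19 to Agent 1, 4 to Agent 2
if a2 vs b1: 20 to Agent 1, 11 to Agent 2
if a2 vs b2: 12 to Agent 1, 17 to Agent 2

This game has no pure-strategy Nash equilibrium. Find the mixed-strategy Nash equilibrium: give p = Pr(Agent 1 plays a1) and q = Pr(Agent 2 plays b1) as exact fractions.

In a mixed NE each player is indifferent between their pure strategies, so the opponent's mix sets the indifference.
Agent 2 indifferent between b1 and b2: p·16 + (1−p)·11 = p·4 + (1−p)·17 ⟹ 11 + 5p = 17 + (-13)p ⟹ p = 1/3.
Agent 1 indifferent between a1 and a2: q·18 + (1−q)·19 = q·20 + (1−q)·12 ⟹ 19 + (-1)q = 12 + 8q ⟹ q = 7/9.

p = 1/3, q = 7/9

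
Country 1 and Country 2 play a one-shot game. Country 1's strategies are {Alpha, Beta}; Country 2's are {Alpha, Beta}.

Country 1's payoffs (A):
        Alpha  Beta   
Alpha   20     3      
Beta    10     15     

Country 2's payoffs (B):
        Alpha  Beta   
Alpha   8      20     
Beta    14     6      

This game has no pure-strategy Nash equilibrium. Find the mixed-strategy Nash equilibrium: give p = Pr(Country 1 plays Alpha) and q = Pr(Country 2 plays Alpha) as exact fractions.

p = 2/5, q = 6/11

Each player's mixing probability is pinned down by making the *other* player indifferent.
Country 2 indifferent between Alpha and Beta: p·8 + (1−p)·14 = p·20 + (1−p)·6 ⟹ 14 + (-6)p = 6 + 14p ⟹ p = 2/5.
Country 1 indifferent between Alpha and Beta: q·20 + (1−q)·3 = q·10 + (1−q)·15 ⟹ 3 + 17q = 15 + (-5)q ⟹ q = 6/11.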